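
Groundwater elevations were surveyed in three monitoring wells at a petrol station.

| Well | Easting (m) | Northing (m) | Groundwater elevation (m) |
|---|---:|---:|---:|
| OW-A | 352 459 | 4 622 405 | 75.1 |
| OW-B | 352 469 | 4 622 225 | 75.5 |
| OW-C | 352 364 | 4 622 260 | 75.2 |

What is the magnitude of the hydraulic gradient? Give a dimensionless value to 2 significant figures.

0.0030

Taking OW-A as reference: OW-B−OW-A = (10, -180, +0.4); OW-C−OW-A = (-95, -145, +0.1).
Solve a·Δx + b·Δy = Δh: det = 10·(-145) − (-95)·(-180) = -18550.
∂h/∂x = [(+0.4)·(-145) − (+0.1)·(-180)] / -18550 = +0.002156
∂h/∂y = [10·(+0.1) − (-95)·(+0.4)] / -18550 = -0.002102
|∇h| = √(0.002156² + -0.002102²) = 0.003011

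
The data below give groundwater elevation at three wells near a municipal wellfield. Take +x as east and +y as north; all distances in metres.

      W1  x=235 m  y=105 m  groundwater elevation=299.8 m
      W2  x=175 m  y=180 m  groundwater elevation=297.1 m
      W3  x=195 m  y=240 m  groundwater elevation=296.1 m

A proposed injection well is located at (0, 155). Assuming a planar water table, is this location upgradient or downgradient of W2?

With h = a·x + b·y + c and W1 as origin, the differences give:
  (-60)·a + 75·b = -2.7
  (-40)·a + 135·b = -3.7
Eliminate b (×135 and ×75, subtract): -5100·a = -87.00 → a = ∂h/∂x = +0.01706
Back-substitute: b = ∂h/∂y = -0.02235.
Head at (0, 155) = 299.8 + (+0.01706)·(-235) + (-0.02235)·(50) = 294.67 m.
That is lower than the 297.1 m at W2, so the point is downgradient.

downgradient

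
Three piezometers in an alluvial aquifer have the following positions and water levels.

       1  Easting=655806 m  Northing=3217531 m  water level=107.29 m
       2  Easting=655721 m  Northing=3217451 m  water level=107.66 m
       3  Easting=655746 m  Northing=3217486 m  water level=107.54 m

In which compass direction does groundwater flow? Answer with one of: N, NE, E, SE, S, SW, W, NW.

E

With h = a·x + b·y + c and 1 as origin, the differences give:
  (-85)·a + (-80)·b = +0.37
  (-60)·a + (-45)·b = +0.25
Eliminate b (×(-45) and ×(-80), subtract): -975·a = 3.350 → a = ∂h/∂x = -0.003436
Back-substitute: b = ∂h/∂y = -0.0009744.
Flow = −∇h = (+0.003436 east, +0.0009744 north), which points east.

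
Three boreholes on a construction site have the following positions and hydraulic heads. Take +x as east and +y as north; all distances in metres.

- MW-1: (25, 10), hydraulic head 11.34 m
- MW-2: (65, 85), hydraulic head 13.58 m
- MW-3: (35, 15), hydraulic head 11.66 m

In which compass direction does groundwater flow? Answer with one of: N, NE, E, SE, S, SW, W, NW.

Taking MW-1 as reference: MW-2−MW-1 = (40, 75, +2.24); MW-3−MW-1 = (10, 5, +0.32).
Solve a·Δx + b·Δy = Δh: det = 40·5 − 10·75 = -550.
∂h/∂x = [(+2.24)·5 − (+0.32)·75] / -550 = +0.02327
∂h/∂y = [40·(+0.32) − 10·(+2.24)] / -550 = +0.01745
Flow = −∇h = (-0.02327 east, -0.01745 north), which points southwest.

SW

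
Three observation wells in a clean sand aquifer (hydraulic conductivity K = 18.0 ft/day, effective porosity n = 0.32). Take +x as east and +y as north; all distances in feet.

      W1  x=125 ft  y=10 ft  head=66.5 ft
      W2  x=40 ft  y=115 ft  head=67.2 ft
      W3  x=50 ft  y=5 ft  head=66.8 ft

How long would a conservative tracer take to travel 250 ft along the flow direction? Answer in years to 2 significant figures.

2.3 years

With h = a·x + b·y + c and W1 as origin, the differences give:
  (-85)·a + 105·b = +0.7
  (-75)·a + (-5)·b = +0.3
Eliminate b (×(-5) and ×105, subtract): 8300·a = -35.00 → a = ∂h/∂x = -0.004217
Back-substitute: b = ∂h/∂y = +0.003253.
|∇h| = √(-0.004217² + 0.003253²) = 0.005326
Seepage velocity v = K·i/n = 18.0 × 0.005326 / 0.32 = 0.2996 ft/day.
t = 250 / 0.2996 = 834.4 days = 2.28 years.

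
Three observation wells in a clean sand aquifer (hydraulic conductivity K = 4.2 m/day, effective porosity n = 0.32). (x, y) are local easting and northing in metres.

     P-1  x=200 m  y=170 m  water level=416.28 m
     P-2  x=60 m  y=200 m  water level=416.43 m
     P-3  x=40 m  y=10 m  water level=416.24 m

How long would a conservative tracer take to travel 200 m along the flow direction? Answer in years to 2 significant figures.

Taking P-1 as reference: P-2−P-1 = (-140, 30, +0.15); P-3−P-1 = (-160, -160, -0.04).
Solve a·Δx + b·Δy = Δh: det = (-140)·(-160) − (-160)·30 = 27200.
∂h/∂x = [(+0.15)·(-160) − (-0.04)·30] / 27200 = -0.0008382
∂h/∂y = [(-140)·(-0.04) − (-160)·(+0.15)] / 27200 = +0.001088
|∇h| = √(-0.0008382² + 0.001088²) = 0.001373
Seepage velocity v = K·i/n = 4.2 × 0.001373 / 0.32 = 0.01802 m/day.
t = 200 / 0.01802 = 1.11e+04 days = 30.4 years.

30 years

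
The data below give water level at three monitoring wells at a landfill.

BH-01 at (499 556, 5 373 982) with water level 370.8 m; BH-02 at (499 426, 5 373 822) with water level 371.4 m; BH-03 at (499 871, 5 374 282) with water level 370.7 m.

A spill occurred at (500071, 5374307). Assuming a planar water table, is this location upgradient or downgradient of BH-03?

Taking BH-01 as reference: BH-02−BH-01 = (-130, -160, +0.6); BH-03−BH-01 = (315, 300, -0.1).
Solve a·Δx + b·Δy = Δh: det = (-130)·300 − 315·(-160) = 11400.
∂h/∂x = [(+0.6)·300 − (-0.1)·(-160)] / 11400 = +0.01439
∂h/∂y = [(-130)·(-0.1) − 315·(+0.6)] / 11400 = -0.01544
Head at (500071, 5374307) = 370.8 + (+0.01439)·(515) + (-0.01544)·(325) = 373.19 m.
That is higher than the 370.7 m at BH-03, so the point is upgradient.

upgradient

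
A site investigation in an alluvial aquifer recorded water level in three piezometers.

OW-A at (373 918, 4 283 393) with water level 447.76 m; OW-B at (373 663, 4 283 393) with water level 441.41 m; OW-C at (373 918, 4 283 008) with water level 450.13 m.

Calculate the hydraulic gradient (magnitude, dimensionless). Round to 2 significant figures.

∂h/∂x = (441.41 − 447.76) / (373663 − 373918) = +0.02490
∂h/∂y = (450.13 − 447.76) / (4283008 − 4283393) = -0.006156
|∇h| = √(0.02490² + -0.006156²) = 0.02565

0.026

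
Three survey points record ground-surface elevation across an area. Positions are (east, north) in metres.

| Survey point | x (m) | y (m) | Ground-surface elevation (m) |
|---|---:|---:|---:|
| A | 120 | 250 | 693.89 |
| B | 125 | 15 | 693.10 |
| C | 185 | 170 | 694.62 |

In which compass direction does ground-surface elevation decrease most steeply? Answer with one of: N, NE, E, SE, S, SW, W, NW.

Three-point gradient (reference A): Δ to B = (5, -235, -0.79), Δ to C = (65, -80, +0.73).
∂z/∂x = +0.01578, ∂z/∂y = +0.003697 (det = 14875).
Steepest decrease is along −∇f = (-0.01578 E, -0.003697 N) → west.

W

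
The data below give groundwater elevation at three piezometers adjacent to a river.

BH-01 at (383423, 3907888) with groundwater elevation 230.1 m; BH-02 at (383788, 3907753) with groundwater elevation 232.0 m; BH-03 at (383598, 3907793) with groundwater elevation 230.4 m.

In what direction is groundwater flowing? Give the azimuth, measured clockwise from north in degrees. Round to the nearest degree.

With h = a·x + b·y + c and BH-01 as origin, the differences give:
  365·a + (-135)·b = +1.9
  175·a + (-95)·b = +0.3
Eliminate b (×(-95) and ×(-135), subtract): -11050·a = -140.00 → a = ∂h/∂x = +0.01267
Back-substitute: b = ∂h/∂y = +0.02018.
Flow direction (−∇h) has components (-0.01267 E, -0.02018 N).
Azimuth = atan2(E, N) = atan2(-0.01267, -0.02018) = 212.1° ≈ 212°.

212°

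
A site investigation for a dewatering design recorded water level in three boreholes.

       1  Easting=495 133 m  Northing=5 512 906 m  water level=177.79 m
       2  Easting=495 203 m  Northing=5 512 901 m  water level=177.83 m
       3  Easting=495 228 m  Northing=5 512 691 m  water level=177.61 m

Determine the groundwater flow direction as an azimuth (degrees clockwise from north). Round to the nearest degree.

With h = a·x + b·y + c and 1 as origin, the differences give:
  70·a + (-5)·b = +0.04
  95·a + (-215)·b = -0.18
Eliminate b (×(-215) and ×(-5), subtract): -14575·a = -9.500 → a = ∂h/∂x = +0.0006518
Back-substitute: b = ∂h/∂y = +0.001125.
Flow direction (−∇h) has components (-0.0006518 E, -0.001125 N).
Azimuth = atan2(E, N) = atan2(-0.0006518, -0.001125) = 210.1° ≈ 210°.

210°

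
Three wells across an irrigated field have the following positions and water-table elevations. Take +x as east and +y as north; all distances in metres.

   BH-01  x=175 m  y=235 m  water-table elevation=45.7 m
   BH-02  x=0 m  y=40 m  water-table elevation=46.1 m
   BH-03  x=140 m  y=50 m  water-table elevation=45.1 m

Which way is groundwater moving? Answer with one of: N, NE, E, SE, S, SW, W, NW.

Taking BH-01 as reference: BH-02−BH-01 = (-175, -195, +0.4); BH-03−BH-01 = (-35, -185, -0.6).
Solve a·Δx + b·Δy = Δh: det = (-175)·(-185) − (-35)·(-195) = 25550.
∂h/∂x = [(+0.4)·(-185) − (-0.6)·(-195)] / 25550 = -0.007476
∂h/∂y = [(-175)·(-0.6) − (-35)·(+0.4)] / 25550 = +0.004658
Flow = −∇h = (+0.007476 east, -0.004658 north), which points southeast.

SE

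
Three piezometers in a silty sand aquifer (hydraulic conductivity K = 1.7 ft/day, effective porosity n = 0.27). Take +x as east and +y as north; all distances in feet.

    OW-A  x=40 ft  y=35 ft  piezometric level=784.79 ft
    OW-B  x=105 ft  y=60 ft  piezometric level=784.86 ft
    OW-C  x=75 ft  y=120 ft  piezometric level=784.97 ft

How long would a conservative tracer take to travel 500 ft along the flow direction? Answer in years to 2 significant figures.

110 years

With h = a·x + b·y + c and OW-A as origin, the differences give:
  65·a + 25·b = +0.07
  35·a + 85·b = +0.18
Eliminate b (×85 and ×25, subtract): 4650·a = 1.450 → a = ∂h/∂x = +0.0003118
Back-substitute: b = ∂h/∂y = +0.001989.
|∇h| = √(0.0003118² + 0.001989²) = 0.002013
Seepage velocity v = K·i/n = 1.7 × 0.002013 / 0.27 = 0.01267 ft/day.
t = 500 / 0.01267 = 3.946e+04 days = 108 years.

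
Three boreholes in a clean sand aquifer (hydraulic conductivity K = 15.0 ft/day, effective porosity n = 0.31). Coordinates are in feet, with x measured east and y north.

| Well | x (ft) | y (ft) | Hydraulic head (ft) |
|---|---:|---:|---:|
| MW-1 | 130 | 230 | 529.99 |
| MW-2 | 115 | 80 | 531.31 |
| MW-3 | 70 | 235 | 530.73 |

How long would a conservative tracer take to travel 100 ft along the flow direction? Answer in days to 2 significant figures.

140 days

Three-point gradient (reference MW-1): Δ to MW-2 = (-15, -150, +1.32), Δ to MW-3 = (-60, 5, +0.74).
∂h/∂x = -0.01296, ∂h/∂y = -0.007504 (det = -9075).
|∇h| = √(-0.01296² + -0.007504²) = 0.01498
Seepage velocity v = K·i/n = 15.0 × 0.01498 / 0.31 = 0.7248 ft/day.
t = 100 / 0.7248 = 138 days.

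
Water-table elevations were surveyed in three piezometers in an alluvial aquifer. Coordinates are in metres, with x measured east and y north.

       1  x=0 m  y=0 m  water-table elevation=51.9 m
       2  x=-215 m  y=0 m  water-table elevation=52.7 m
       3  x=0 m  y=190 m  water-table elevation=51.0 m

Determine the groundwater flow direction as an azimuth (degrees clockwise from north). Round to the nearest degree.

∂h/∂x = (52.7 − 51.9) / (-215 − 0) = -0.003721
∂h/∂y = (51.0 − 51.9) / (190 − 0) = -0.004737
Flow direction (−∇h) has components (+0.003721 E, +0.004737 N).
Azimuth = atan2(E, N) = atan2(+0.003721, +0.004737) = 38.2° ≈ 038°.

038°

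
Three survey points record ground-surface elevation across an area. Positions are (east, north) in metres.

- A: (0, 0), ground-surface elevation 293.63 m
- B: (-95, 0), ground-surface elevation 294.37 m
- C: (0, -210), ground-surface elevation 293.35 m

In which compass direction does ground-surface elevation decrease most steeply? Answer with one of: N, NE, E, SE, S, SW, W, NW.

∂z/∂x = (294.37 − 293.63) / (-95 − 0) = -0.007789
∂z/∂y = (293.35 − 293.63) / (-210 − 0) = +0.001333
Steepest decrease is along −∇f = (+0.007789 E, -0.001333 N) → east.

E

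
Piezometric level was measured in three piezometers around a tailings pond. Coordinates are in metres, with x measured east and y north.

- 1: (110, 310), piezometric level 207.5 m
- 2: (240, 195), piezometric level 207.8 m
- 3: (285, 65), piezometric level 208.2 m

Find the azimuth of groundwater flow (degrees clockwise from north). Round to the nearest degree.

010°

Taking 1 as reference: 2−1 = (130, -115, +0.3); 3−1 = (175, -245, +0.7).
Solve a·Δx + b·Δy = Δh: det = 130·(-245) − 175·(-115) = -11725.
∂h/∂x = [(+0.3)·(-245) − (+0.7)·(-115)] / -11725 = -0.0005970
∂h/∂y = [130·(+0.7) − 175·(+0.3)] / -11725 = -0.003284
Flow direction (−∇h) has components (+0.0005970 E, +0.003284 N).
Azimuth = atan2(E, N) = atan2(+0.0005970, +0.003284) = 10.3° ≈ 010°.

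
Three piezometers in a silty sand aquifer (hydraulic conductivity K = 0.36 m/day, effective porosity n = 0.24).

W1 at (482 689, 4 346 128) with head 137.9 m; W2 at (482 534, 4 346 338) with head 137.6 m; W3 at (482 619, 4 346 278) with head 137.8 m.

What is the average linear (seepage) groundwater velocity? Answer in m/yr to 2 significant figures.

With h = a·x + b·y + c and W1 as origin, the differences give:
  (-155)·a + 210·b = -0.3
  (-70)·a + 150·b = -0.1
Eliminate b (×150 and ×210, subtract): -8550·a = -24.00 → a = ∂h/∂x = +0.002807
Back-substitute: b = ∂h/∂y = +0.0006433.
|∇h| = √(0.002807² + 0.0006433²) = 0.00288
Seepage velocity v = K·i/n = 0.36 × 0.00288 / 0.24 = 0.00432 m/day = 1.578 m/yr.

1.6 m/yr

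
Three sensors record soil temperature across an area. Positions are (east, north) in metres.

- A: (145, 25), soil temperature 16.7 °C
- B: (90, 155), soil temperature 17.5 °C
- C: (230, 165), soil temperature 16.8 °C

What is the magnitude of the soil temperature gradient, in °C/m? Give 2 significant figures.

0.0066 °C/m

Differences from A: to B (Δx, Δy, Δh) = (-55, 130, +0.8); to C = (85, 140, +0.1).
Determinant of the coordinate differences = (-55)·140 − 85·130 = -18750.
∂T/∂x = [(+0.8)·140 − (+0.1)·130] / -18750 = -0.005280
∂T/∂y = [(-55)·(+0.1) − 85·(+0.8)] / -18750 = +0.003920
|∇f| = √(-0.005280² + 0.003920²) = 0.006576 °C/m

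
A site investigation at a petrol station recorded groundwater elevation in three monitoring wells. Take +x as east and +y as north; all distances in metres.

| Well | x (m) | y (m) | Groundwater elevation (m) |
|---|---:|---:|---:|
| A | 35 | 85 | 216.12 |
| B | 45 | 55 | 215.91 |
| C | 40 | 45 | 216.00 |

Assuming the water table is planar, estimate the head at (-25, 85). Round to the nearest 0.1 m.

217.3 m

Taking A as reference: B−A = (10, -30, -0.21); C−A = (5, -40, -0.12).
Determinant of the coordinate differences = 10·(-40) − 5·(-30) = -250.
∂h/∂x = [(-0.21)·(-40) − (-0.12)·(-30)] / -250 = -0.01920
∂h/∂y = [10·(-0.12) − 5·(-0.21)] / -250 = +0.0006000
h(-25, 85) = 216.12 + (-0.01920)·(-60) + (+0.0006000)·(0) = 216.12 +1.152 +0.000 = 217.272 m.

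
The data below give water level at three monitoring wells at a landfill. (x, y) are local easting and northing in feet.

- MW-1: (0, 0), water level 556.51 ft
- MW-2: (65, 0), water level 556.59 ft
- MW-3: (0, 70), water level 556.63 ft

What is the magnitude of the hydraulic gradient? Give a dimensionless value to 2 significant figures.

0.0021

∂h/∂x = (556.59 − 556.51) / (65 − 0) = +0.001231
∂h/∂y = (556.63 − 556.51) / (70 − 0) = +0.001714
|∇h| = √(0.001231² + 0.001714²) = 0.00211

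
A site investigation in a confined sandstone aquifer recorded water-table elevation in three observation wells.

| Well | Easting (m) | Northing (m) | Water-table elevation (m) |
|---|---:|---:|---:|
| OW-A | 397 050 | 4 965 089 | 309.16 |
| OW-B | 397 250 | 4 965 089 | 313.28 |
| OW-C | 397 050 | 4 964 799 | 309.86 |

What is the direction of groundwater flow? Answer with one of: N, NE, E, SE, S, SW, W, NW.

W

∂h/∂x = (313.28 − 309.16) / (397250 − 397050) = +0.02060
∂h/∂y = (309.86 − 309.16) / (4964799 − 4965089) = -0.002414
Flow = −∇h = (-0.02060 east, +0.002414 north), which points west.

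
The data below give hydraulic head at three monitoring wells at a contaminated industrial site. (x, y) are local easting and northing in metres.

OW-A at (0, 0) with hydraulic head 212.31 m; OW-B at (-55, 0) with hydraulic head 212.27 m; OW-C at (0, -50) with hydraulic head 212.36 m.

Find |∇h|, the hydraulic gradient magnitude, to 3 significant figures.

0.00124

∂h/∂x = (212.27 − 212.31) / (-55 − 0) = +0.0007273
∂h/∂y = (212.36 − 212.31) / (-50 − 0) = -0.001000
|∇h| = √(0.0007273² + -0.001000²) = 0.001237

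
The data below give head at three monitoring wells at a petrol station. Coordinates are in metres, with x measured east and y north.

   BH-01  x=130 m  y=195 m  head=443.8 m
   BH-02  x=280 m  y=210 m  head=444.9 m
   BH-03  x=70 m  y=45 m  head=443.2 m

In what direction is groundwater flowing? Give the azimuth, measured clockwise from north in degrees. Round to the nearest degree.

261°

Differences from BH-01: to BH-02 (Δx, Δy, Δh) = (150, 15, +1.1); to BH-03 = (-60, -150, -0.6).
Solve a·Δx + b·Δy = Δh: det = 150·(-150) − (-60)·15 = -21600.
∂h/∂x = [(+1.1)·(-150) − (-0.6)·15] / -21600 = +0.007222
∂h/∂y = [150·(-0.6) − (-60)·(+1.1)] / -21600 = +0.001111
Flow direction (−∇h) has components (-0.007222 E, -0.001111 N).
Azimuth = atan2(E, N) = atan2(-0.007222, -0.001111) = 261.3° ≈ 261°.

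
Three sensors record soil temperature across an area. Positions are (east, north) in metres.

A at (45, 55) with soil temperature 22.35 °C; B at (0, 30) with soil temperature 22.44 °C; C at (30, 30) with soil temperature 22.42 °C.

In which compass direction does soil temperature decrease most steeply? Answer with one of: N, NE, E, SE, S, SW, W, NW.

Three-point gradient (reference A): Δ to B = (-45, -25, +0.09), Δ to C = (-15, -25, +0.07).
∂T/∂x = -0.0006667, ∂T/∂y = -0.002400 (det = 750).
Steepest decrease is along −∇f = (+0.0006667 E, +0.002400 N) → north.

N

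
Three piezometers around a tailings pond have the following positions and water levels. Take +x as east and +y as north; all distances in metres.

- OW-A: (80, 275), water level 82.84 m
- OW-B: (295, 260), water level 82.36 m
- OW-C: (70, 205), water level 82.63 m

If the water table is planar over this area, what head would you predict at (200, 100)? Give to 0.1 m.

82.0 m

With h = a·x + b·y + c and OW-A as origin, the differences give:
  215·a + (-15)·b = -0.48
  (-10)·a + (-70)·b = -0.21
Eliminate b (×(-70) and ×(-15), subtract): -15200·a = 30.450 → a = ∂h/∂x = -0.002003
Back-substitute: b = ∂h/∂y = +0.003286.
h(200, 100) = 82.84 + (-0.002003)·(120) + (+0.003286)·(-175) = 82.84 -0.240 -0.575 = 82.025 m.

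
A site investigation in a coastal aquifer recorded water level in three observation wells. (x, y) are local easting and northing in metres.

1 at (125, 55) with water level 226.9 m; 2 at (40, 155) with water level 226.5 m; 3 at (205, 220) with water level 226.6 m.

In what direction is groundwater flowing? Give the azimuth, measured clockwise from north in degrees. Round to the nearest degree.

Taking 1 as reference: 2−1 = (-85, 100, -0.4); 3−1 = (80, 165, -0.3).
Solve a·Δx + b·Δy = Δh: det = (-85)·165 − 80·100 = -22025.
∂h/∂x = [(-0.4)·165 − (-0.3)·100] / -22025 = +0.001635
∂h/∂y = [(-85)·(-0.3) − 80·(-0.4)] / -22025 = -0.002611
Flow direction (−∇h) has components (-0.001635 E, +0.002611 N).
Azimuth = atan2(E, N) = atan2(-0.001635, +0.002611) = 327.9° ≈ 328°.

328°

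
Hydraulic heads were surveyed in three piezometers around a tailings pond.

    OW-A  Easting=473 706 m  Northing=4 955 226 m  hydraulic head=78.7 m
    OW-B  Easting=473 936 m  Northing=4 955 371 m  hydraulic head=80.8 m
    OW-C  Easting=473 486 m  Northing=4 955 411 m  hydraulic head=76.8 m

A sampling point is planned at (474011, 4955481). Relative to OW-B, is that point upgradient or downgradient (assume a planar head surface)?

upgradient

Differences from OW-A: to OW-B (Δx, Δy, Δh) = (230, 145, +2.1); to OW-C = (-220, 185, -1.9).
Solve a·Δx + b·Δy = Δh: det = 230·185 − (-220)·145 = 74450.
∂h/∂x = [(+2.1)·185 − (-1.9)·145] / 74450 = +0.008919
∂h/∂y = [230·(-1.9) − (-220)·(+2.1)] / 74450 = +0.0003358
Head at (474011, 4955481) = 78.7 + (+0.008919)·(305) + (+0.0003358)·(255) = 81.51 m.
That is higher than the 80.8 m at OW-B, so the point is upgradient.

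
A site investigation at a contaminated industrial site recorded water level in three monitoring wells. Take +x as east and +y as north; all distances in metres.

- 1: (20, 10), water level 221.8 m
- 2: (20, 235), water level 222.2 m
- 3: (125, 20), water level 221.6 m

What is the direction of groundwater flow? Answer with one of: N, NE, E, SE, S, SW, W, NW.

SE

Three-point gradient (reference 1): Δ to 2 = (0, 225, +0.4), Δ to 3 = (105, 10, -0.2).
∂h/∂x = -0.002074, ∂h/∂y = +0.001778 (det = -23625).
Flow = −∇h = (+0.002074 east, -0.001778 north), which points southeast.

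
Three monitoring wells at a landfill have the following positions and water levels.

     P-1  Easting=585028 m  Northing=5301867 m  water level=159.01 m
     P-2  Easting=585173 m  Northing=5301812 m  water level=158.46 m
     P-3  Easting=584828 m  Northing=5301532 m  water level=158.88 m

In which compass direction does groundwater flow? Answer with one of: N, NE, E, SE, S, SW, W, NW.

With h = a·x + b·y + c and P-1 as origin, the differences give:
  145·a + (-55)·b = -0.55
  (-200)·a + (-335)·b = -0.13
Eliminate b (×(-335) and ×(-55), subtract): -59575·a = 177.100 → a = ∂h/∂x = -0.002973
Back-substitute: b = ∂h/∂y = +0.002163.
Flow = −∇h = (+0.002973 east, -0.002163 north), which points southeast.

SE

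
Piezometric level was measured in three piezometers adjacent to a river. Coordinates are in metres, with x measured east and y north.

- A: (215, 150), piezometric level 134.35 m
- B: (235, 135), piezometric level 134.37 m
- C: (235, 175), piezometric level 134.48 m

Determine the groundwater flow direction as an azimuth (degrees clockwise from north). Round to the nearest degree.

228°

Three-point gradient (reference A): Δ to B = (20, -15, +0.02), Δ to C = (20, 25, +0.13).
∂h/∂x = +0.003063, ∂h/∂y = +0.002750 (det = 800).
Flow direction (−∇h) has components (-0.003063 E, -0.002750 N).
Azimuth = atan2(E, N) = atan2(-0.003063, -0.002750) = 228.1° ≈ 228°.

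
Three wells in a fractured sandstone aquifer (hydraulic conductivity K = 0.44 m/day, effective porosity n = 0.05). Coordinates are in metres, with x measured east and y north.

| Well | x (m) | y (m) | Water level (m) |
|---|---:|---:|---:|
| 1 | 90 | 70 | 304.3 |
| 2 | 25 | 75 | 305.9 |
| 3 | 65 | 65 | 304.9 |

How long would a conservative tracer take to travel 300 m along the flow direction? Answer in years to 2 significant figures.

With h = a·x + b·y + c and 1 as origin, the differences give:
  (-65)·a + 5·b = +1.6
  (-25)·a + (-5)·b = +0.6
Eliminate b (×(-5) and ×5, subtract): 450·a = -11.00 → a = ∂h/∂x = -0.02444
Back-substitute: b = ∂h/∂y = +0.002222.
|∇h| = √(-0.02444² + 0.002222²) = 0.02454
Seepage velocity v = K·i/n = 0.44 × 0.02454 / 0.05 = 0.216 m/day.
t = 300 / 0.216 = 1389 days = 3.8 years.

3.8 years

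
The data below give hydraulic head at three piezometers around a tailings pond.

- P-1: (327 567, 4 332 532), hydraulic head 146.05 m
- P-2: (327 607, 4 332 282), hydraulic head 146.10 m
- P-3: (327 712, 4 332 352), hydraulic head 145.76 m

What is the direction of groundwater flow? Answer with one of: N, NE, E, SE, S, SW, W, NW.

E

With h = a·x + b·y + c and P-1 as origin, the differences give:
  40·a + (-250)·b = +0.05
  145·a + (-180)·b = -0.29
Eliminate b (×(-180) and ×(-250), subtract): 29050·a = -81.500 → a = ∂h/∂x = -0.002806
Back-substitute: b = ∂h/∂y = -0.0006489.
Flow = −∇h = (+0.002806 east, +0.0006489 north), which points east.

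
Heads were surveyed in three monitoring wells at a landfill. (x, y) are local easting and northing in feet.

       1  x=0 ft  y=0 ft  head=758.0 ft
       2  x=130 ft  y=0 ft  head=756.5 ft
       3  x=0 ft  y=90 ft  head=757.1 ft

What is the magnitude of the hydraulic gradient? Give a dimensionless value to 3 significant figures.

0.0153

∂h/∂x = (756.5 − 758.0) / (130 − 0) = -0.01154
∂h/∂y = (757.1 − 758.0) / (90 − 0) = -0.010000
|∇h| = √(-0.01154² + -0.010000²) = 0.01527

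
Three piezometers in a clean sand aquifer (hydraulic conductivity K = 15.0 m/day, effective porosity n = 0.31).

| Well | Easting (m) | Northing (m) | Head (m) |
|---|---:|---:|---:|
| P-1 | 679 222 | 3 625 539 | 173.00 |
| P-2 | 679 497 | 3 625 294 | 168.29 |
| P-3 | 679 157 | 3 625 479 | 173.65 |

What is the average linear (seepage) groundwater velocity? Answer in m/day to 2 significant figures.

With h = a·x + b·y + c and P-1 as origin, the differences give:
  275·a + (-245)·b = -4.71
  (-65)·a + (-60)·b = +0.65
Eliminate b (×(-60) and ×(-245), subtract): -32425·a = 441.850 → a = ∂h/∂x = -0.01363
Back-substitute: b = ∂h/∂y = +0.003929.
|∇h| = √(-0.01363² + 0.003929²) = 0.01418
Seepage velocity v = K·i/n = 15.0 × 0.01418 / 0.31 = 0.6861 m/day.

0.69 m/day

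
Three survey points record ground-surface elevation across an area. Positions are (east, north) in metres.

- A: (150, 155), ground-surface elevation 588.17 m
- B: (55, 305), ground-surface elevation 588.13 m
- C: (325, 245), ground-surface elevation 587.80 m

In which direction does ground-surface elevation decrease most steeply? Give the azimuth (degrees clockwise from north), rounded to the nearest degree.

051°

With z = a·x + b·y + c and A as origin, the differences give:
  (-95)·a + 150·b = -0.04
  175·a + 90·b = -0.37
Eliminate b (×90 and ×150, subtract): -34800·a = 51.900 → a = ∂z/∂x = -0.001491
Back-substitute: b = ∂z/∂y = -0.001211.
Steepest decrease is along −∇f: components (+0.001491 E, +0.001211 N).
Azimuth = atan2(+0.001491, +0.001211) = 50.9° ≈ 051°.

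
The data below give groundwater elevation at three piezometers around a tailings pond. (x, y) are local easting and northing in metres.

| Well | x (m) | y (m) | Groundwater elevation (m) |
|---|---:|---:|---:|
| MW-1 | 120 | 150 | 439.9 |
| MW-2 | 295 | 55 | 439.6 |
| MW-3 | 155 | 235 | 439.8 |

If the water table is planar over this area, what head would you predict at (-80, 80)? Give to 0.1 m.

Differences from MW-1: to MW-2 (Δx, Δy, Δh) = (175, -95, -0.3); to MW-3 = (35, 85, -0.1).
Determinant of the coordinate differences = 175·85 − 35·(-95) = 18200.
∂h/∂x = [(-0.3)·85 − (-0.1)·(-95)] / 18200 = -0.001923
∂h/∂y = [175·(-0.1) − 35·(-0.3)] / 18200 = -0.0003846
h(-80, 80) = 439.9 + (-0.001923)·(-200) + (-0.0003846)·(-70) = 439.9 +0.385 +0.027 = 440.312 m.

440.3 m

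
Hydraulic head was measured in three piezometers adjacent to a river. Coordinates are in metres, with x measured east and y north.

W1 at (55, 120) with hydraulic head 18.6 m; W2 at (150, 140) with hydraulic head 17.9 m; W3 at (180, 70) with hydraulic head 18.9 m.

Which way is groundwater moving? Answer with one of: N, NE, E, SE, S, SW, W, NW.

N

Differences from W1: to W2 (Δx, Δy, Δh) = (95, 20, -0.7); to W3 = (125, -50, +0.3).
Determinant of the coordinate differences = 95·(-50) − 125·20 = -7250.
∂h/∂x = [(-0.7)·(-50) − (+0.3)·20] / -7250 = -0.004000
∂h/∂y = [95·(+0.3) − 125·(-0.7)] / -7250 = -0.01600
Flow = −∇h = (+0.004000 east, +0.01600 north), which points north.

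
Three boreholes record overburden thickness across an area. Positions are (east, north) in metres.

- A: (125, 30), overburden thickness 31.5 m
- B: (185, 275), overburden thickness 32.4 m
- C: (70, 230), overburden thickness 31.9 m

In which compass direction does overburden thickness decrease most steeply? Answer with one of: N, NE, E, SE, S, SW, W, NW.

Differences from A: to B (Δx, Δy, Δh) = (60, 245, +0.9); to C = (-55, 200, +0.4).
Solve a·Δx + b·Δy = Δd: det = 60·200 − (-55)·245 = 25475.
∂d/∂x = [(+0.9)·200 − (+0.4)·245] / 25475 = +0.003219
∂d/∂y = [60·(+0.4) − (-55)·(+0.9)] / 25475 = +0.002885
Steepest decrease is along −∇f = (-0.003219 E, -0.002885 N) → southwest.

SW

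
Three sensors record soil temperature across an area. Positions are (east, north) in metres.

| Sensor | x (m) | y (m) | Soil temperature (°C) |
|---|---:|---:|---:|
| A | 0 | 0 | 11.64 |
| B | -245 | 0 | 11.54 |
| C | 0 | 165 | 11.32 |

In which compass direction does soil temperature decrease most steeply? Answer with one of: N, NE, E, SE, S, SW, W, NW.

N

∂T/∂x = (11.54 − 11.64) / (-245 − 0) = +0.0004082
∂T/∂y = (11.32 − 11.64) / (165 − 0) = -0.001939
Steepest decrease is along −∇f = (-0.0004082 E, +0.001939 N) → north.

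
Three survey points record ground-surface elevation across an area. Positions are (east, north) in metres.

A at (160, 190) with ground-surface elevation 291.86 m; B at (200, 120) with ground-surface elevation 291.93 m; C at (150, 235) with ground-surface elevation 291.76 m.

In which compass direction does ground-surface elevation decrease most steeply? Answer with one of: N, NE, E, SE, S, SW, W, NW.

NE

Taking A as reference: B−A = (40, -70, +0.07); C−A = (-10, 45, -0.10).
Determinant of the coordinate differences = 40·45 − (-10)·(-70) = 1100.
∂z/∂x = [(+0.07)·45 − (-0.10)·(-70)] / 1100 = -0.003500
∂z/∂y = [40·(-0.10) − (-10)·(+0.07)] / 1100 = -0.003000
Steepest decrease is along −∇f = (+0.003500 E, +0.003000 N) → northeast.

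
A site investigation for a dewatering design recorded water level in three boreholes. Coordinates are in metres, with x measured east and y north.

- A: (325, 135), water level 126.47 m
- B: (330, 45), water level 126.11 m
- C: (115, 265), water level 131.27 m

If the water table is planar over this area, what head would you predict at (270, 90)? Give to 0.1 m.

127.5 m

Taking A as reference: B−A = (5, -90, -0.36); C−A = (-210, 130, +4.80).
Determinant of the coordinate differences = 5·130 − (-210)·(-90) = -18250.
∂h/∂x = [(-0.36)·130 − (+4.80)·(-90)] / -18250 = -0.02111
∂h/∂y = [5·(+4.80) − (-210)·(-0.36)] / -18250 = +0.002827
h(270, 90) = 126.47 + (-0.02111)·(-55) + (+0.002827)·(-45) = 126.47 +1.161 -0.127 = 127.504 m.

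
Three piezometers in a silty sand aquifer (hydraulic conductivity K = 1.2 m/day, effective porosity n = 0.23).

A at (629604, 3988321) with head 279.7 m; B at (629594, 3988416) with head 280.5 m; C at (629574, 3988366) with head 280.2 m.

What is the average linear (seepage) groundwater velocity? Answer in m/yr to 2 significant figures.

18 m/yr

With h = a·x + b·y + c and A as origin, the differences give:
  (-10)·a + 95·b = +0.8
  (-30)·a + 45·b = +0.5
Eliminate b (×45 and ×95, subtract): 2400·a = -11.50 → a = ∂h/∂x = -0.004792
Back-substitute: b = ∂h/∂y = +0.007917.
|∇h| = √(-0.004792² + 0.007917²) = 0.009254
Seepage velocity v = K·i/n = 1.2 × 0.009254 / 0.23 = 0.04828 m/day = 17.63 m/yr.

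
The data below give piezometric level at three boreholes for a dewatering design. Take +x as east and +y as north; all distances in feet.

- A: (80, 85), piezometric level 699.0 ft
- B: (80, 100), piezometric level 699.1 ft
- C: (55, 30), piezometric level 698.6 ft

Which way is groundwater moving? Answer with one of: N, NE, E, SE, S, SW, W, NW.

Three-point gradient (reference A): Δ to B = (0, 15, +0.1), Δ to C = (-25, -55, -0.4).
∂h/∂x = +0.001333, ∂h/∂y = +0.006667 (det = 375).
Flow = −∇h = (-0.001333 east, -0.006667 north), which points south.

S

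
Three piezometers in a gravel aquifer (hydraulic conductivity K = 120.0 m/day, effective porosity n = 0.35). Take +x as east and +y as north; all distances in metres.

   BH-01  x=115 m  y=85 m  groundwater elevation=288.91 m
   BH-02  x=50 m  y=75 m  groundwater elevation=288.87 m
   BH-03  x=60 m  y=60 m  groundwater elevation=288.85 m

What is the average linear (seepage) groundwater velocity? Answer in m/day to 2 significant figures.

Differences from BH-01: to BH-02 (Δx, Δy, Δh) = (-65, -10, -0.04); to BH-03 = (-55, -25, -0.06).
Determinant of the coordinate differences = (-65)·(-25) − (-55)·(-10) = 1075.
∂h/∂x = [(-0.04)·(-25) − (-0.06)·(-10)] / 1075 = +0.0003721
∂h/∂y = [(-65)·(-0.06) − (-55)·(-0.04)] / 1075 = +0.001581
|∇h| = √(0.0003721² + 0.001581²) = 0.001624
Seepage velocity v = K·i/n = 120.0 × 0.001624 / 0.35 = 0.5568 m/day.

0.56 m/day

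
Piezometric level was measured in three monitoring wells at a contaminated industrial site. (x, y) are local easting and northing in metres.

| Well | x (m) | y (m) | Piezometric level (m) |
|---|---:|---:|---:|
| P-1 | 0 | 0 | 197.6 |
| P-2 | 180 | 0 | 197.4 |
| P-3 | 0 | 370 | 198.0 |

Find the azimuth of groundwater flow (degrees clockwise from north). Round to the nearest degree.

134°

∂h/∂x = (197.4 − 197.6) / (180 − 0) = -0.001111
∂h/∂y = (198.0 − 197.6) / (370 − 0) = +0.001081
Flow direction (−∇h) has components (+0.001111 E, -0.001081 N).
Azimuth = atan2(E, N) = atan2(+0.001111, -0.001081) = 134.2° ≈ 134°.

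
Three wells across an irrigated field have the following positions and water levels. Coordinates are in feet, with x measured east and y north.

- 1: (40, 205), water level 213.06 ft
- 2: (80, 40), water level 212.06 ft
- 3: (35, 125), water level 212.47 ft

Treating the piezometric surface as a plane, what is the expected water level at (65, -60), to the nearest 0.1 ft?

Differences from 1: to 2 (Δx, Δy, Δh) = (40, -165, -1.00); to 3 = (-5, -80, -0.59).
Determinant of the coordinate differences = 40·(-80) − (-5)·(-165) = -4025.
∂h/∂x = [(-1.00)·(-80) − (-0.59)·(-165)] / -4025 = +0.004311
∂h/∂y = [40·(-0.59) − (-5)·(-1.00)] / -4025 = +0.007106
h(65, -60) = 213.06 + (+0.004311)·(25) + (+0.007106)·(-265) = 213.06 +0.108 -1.883 = 211.285 ft.

211.3 ft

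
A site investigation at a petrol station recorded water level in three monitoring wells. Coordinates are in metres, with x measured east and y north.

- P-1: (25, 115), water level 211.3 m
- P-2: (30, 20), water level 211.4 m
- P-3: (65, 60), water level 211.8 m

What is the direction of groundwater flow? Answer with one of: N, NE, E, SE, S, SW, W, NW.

Taking P-1 as reference: P-2−P-1 = (5, -95, +0.1); P-3−P-1 = (40, -55, +0.5).
Solve a·Δx + b·Δy = Δh: det = 5·(-55) − 40·(-95) = 3525.
∂h/∂x = [(+0.1)·(-55) − (+0.5)·(-95)] / 3525 = +0.01191
∂h/∂y = [5·(+0.5) − 40·(+0.1)] / 3525 = -0.0004255
Flow = −∇h = (-0.01191 east, +0.0004255 north), which points west.

W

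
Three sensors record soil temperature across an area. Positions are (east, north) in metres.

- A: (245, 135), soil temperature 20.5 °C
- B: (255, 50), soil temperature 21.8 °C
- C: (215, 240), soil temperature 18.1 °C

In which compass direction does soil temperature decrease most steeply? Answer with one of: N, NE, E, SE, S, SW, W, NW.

W

With T = a·x + b·y + c and A as origin, the differences give:
  10·a + (-85)·b = +1.3
  (-30)·a + 105·b = -2.4
Eliminate b (×105 and ×(-85), subtract): -1500·a = -67.50 → a = ∂T/∂x = +0.04500
Back-substitute: b = ∂T/∂y = -0.01000.
Steepest decrease is along −∇f = (-0.04500 E, +0.01000 N) → west.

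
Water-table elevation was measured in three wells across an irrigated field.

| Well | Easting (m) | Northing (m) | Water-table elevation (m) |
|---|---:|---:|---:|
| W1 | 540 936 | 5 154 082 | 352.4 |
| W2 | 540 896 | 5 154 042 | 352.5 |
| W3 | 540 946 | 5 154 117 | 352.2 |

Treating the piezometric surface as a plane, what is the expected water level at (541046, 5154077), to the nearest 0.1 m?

352.9 m

With h = a·x + b·y + c and W1 as origin, the differences give:
  (-40)·a + (-40)·b = +0.1
  10·a + 35·b = -0.2
Eliminate b (×35 and ×(-40), subtract): -1000·a = -4.50 → a = ∂h/∂x = +0.004500
Back-substitute: b = ∂h/∂y = -0.007000.
h(541046, 5154077) = 352.4 + (+0.004500)·(110) + (-0.007000)·(-5) = 352.4 +0.495 +0.035 = 352.930 m.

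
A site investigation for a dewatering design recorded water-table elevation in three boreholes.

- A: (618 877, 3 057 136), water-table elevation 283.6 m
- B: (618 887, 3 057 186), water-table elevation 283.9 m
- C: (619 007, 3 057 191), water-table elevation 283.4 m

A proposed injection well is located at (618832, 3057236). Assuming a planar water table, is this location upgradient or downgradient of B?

Differences from A: to B (Δx, Δy, Δh) = (10, 50, +0.3); to C = (130, 55, -0.2).
Determinant of the coordinate differences = 10·55 − 130·50 = -5950.
∂h/∂x = [(+0.3)·55 − (-0.2)·50] / -5950 = -0.004454
∂h/∂y = [10·(-0.2) − 130·(+0.3)] / -5950 = +0.006891
Head at (618832, 3057236) = 283.6 + (-0.004454)·(-45) + (+0.006891)·(100) = 284.49 m.
That is higher than the 283.9 m at B, so the point is upgradient.

upgradient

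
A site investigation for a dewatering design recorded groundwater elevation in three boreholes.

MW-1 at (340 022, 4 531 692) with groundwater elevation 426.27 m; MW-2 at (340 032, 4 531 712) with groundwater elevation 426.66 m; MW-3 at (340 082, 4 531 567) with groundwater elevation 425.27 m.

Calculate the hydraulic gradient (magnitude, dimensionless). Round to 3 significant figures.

0.0180

Taking MW-1 as reference: MW-2−MW-1 = (10, 20, +0.39); MW-3−MW-1 = (60, -125, -1.00).
Solve a·Δx + b·Δy = Δh: det = 10·(-125) − 60·20 = -2450.
∂h/∂x = [(+0.39)·(-125) − (-1.00)·20] / -2450 = +0.01173
∂h/∂y = [10·(-1.00) − 60·(+0.39)] / -2450 = +0.01363
|∇h| = √(0.01173² + 0.01363²) = 0.01798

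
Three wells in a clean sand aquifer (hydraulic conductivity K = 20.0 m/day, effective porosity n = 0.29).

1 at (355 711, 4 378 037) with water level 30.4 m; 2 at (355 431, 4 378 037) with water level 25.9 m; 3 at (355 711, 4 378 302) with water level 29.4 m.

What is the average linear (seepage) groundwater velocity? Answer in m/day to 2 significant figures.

1.1 m/day

∂h/∂x = (25.9 − 30.4) / (355431 − 355711) = +0.01607
∂h/∂y = (29.4 − 30.4) / (4378302 − 4378037) = -0.003774
|∇h| = √(0.01607² + -0.003774²) = 0.01651
Seepage velocity v = K·i/n = 20.0 × 0.01651 / 0.29 = 1.139 m/day.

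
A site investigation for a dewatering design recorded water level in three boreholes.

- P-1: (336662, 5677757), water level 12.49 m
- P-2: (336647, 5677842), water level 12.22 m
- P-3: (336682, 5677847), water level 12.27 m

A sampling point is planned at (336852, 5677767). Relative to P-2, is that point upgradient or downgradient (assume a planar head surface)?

upgradient

Three-point gradient (reference P-1): Δ to P-2 = (-15, 85, -0.27), Δ to P-3 = (20, 90, -0.22).
∂h/∂x = +0.001836, ∂h/∂y = -0.002852 (det = -3050).
Head at (336852, 5677767) = 12.49 + (+0.001836)·(190) + (-0.002852)·(10) = 12.81 m.
That is higher than the 12.22 m at P-2, so the point is upgradient.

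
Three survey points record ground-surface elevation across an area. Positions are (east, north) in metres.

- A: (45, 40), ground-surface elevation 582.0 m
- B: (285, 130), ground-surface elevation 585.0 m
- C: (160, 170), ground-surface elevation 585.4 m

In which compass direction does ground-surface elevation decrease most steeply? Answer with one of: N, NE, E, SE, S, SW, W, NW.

Three-point gradient (reference A): Δ to B = (240, 90, +3.0), Δ to C = (115, 130, +3.4).
∂z/∂x = +0.004029, ∂z/∂y = +0.02259 (det = 20850).
Steepest decrease is along −∇f = (-0.004029 E, -0.02259 N) → south.

S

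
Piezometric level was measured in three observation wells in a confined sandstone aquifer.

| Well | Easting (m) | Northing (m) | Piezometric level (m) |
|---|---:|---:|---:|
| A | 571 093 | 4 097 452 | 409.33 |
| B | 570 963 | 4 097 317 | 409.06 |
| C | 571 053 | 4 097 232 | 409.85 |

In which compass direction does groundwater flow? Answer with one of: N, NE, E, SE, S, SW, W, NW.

NW

With h = a·x + b·y + c and A as origin, the differences give:
  (-130)·a + (-135)·b = -0.27
  (-40)·a + (-220)·b = +0.52
Eliminate b (×(-220) and ×(-135), subtract): 23200·a = 129.600 → a = ∂h/∂x = +0.005586
Back-substitute: b = ∂h/∂y = -0.003379.
Flow = −∇h = (-0.005586 east, +0.003379 north), which points northwest.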